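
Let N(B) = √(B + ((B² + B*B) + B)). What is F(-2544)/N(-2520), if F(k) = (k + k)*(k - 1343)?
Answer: 1648088*√88165/88165 ≈ 5550.5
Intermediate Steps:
F(k) = 2*k*(-1343 + k) (F(k) = (2*k)*(-1343 + k) = 2*k*(-1343 + k))
N(B) = √(2*B + 2*B²) (N(B) = √(B + ((B² + B²) + B)) = √(B + (2*B² + B)) = √(B + (B + 2*B²)) = √(2*B + 2*B²))
F(-2544)/N(-2520) = (2*(-2544)*(-1343 - 2544))/((√2*√(-2520*(1 - 2520)))) = (2*(-2544)*(-3887))/((√2*√(-2520*(-2519)))) = 19777056/((√2*√6347880)) = 19777056/((√2*(6*√176330))) = 19777056/((12*√88165)) = 19777056*(√88165/1057980) = 1648088*√88165/88165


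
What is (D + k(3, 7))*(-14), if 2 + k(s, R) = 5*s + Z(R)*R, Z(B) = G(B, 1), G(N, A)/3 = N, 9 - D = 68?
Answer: -1414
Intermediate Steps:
D = -59 (D = 9 - 1*68 = 9 - 68 = -59)
G(N, A) = 3*N
Z(B) = 3*B
k(s, R) = -2 + 3*R² + 5*s (k(s, R) = -2 + (5*s + (3*R)*R) = -2 + (5*s + 3*R²) = -2 + (3*R² + 5*s) = -2 + 3*R² + 5*s)
(D + k(3, 7))*(-14) = (-59 + (-2 + 3*7² + 5*3))*(-14) = (-59 + (-2 + 3*49 + 15))*(-14) = (-59 + (-2 + 147 + 15))*(-14) = (-59 + 160)*(-14) = 101*(-14) = -1414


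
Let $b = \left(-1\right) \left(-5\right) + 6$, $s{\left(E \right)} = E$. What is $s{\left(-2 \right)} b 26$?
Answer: $-572$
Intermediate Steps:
$b = 11$ ($b = 5 + 6 = 11$)
$s{\left(-2 \right)} b 26 = \left(-2\right) 11 \cdot 26 = \left(-22\right) 26 = -572$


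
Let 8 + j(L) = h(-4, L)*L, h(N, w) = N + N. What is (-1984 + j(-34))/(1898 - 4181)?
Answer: 1720/2283 ≈ 0.75340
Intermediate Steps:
h(N, w) = 2*N
j(L) = -8 - 8*L (j(L) = -8 + (2*(-4))*L = -8 - 8*L)
(-1984 + j(-34))/(1898 - 4181) = (-1984 + (-8 - 8*(-34)))/(1898 - 4181) = (-1984 + (-8 + 272))/(-2283) = (-1984 + 264)*(-1/2283) = -1720*(-1/2283) = 1720/2283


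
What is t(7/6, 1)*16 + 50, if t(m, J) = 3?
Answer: 98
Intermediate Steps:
t(7/6, 1)*16 + 50 = 3*16 + 50 = 48 + 50 = 98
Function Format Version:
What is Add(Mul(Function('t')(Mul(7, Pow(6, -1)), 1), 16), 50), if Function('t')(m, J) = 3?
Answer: 98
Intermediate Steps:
Add(Mul(Function('t')(Mul(7, Pow(6, -1)), 1), 16), 50) = Add(Mul(3, 16), 50) = Add(48, 50) = 98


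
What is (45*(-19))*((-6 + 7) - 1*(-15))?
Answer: -13680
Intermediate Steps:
(45*(-19))*((-6 + 7) - 1*(-15)) = -855*(1 + 15) = -855*16 = -13680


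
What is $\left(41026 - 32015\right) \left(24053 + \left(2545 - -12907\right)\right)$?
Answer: $355979555$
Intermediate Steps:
$\left(41026 - 32015\right) \left(24053 + \left(2545 - -12907\right)\right) = 9011 \left(24053 + \left(2545 + 12907\right)\right) = 9011 \left(24053 + 15452\right) = 9011 \cdot 39505 = 355979555$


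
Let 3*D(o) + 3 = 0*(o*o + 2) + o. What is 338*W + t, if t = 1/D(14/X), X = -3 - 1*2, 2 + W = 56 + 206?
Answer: 2548505/29 ≈ 87880.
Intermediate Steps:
W = 260 (W = -2 + (56 + 206) = -2 + 262 = 260)
X = -5 (X = -3 - 2 = -5)
D(o) = -1 + o/3 (D(o) = -1 + (0*(o*o + 2) + o)/3 = -1 + (0*(o**2 + 2) + o)/3 = -1 + (0*(2 + o**2) + o)/3 = -1 + (0 + o)/3 = -1 + o/3)
t = -15/29 (t = 1/(-1 + (14/(-5))/3) = 1/(-1 + (14*(-1/5))/3) = 1/(-1 + (1/3)*(-14/5)) = 1/(-1 - 14/15) = 1/(-29/15) = -15/29 ≈ -0.51724)
338*W + t = 338*260 - 15/29 = 87880 - 15/29 = 2548505/29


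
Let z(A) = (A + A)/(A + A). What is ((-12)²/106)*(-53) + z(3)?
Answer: -71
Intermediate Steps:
z(A) = 1 (z(A) = (2*A)/((2*A)) = (2*A)*(1/(2*A)) = 1)
((-12)²/106)*(-53) + z(3) = ((-12)²/106)*(-53) + 1 = (144*(1/106))*(-53) + 1 = (72/53)*(-53) + 1 = -72 + 1 = -71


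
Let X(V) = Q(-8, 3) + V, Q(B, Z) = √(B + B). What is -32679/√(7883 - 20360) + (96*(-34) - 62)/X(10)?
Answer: -8315/29 + 3326*I/29 + 10893*I*√12477/4159 ≈ -286.72 + 407.25*I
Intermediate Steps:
Q(B, Z) = √2*√B (Q(B, Z) = √(2*B) = √2*√B)
X(V) = V + 4*I (X(V) = √2*√(-8) + V = √2*(2*I*√2) + V = 4*I + V = V + 4*I)
-32679/√(7883 - 20360) + (96*(-34) - 62)/X(10) = -32679/√(7883 - 20360) + (96*(-34) - 62)/(10 + 4*I) = -32679*(-I*√12477/12477) + (-3264 - 62)*((10 - 4*I)/116) = -32679*(-I*√12477/12477) - 1663*(10 - 4*I)/58 = -(-10893)*I*√12477/4159 - 1663*(10 - 4*I)/58 = 10893*I*√12477/4159 - 1663*(10 - 4*I)/58 = -1663*(10 - 4*I)/58 + 10893*I*√12477/4159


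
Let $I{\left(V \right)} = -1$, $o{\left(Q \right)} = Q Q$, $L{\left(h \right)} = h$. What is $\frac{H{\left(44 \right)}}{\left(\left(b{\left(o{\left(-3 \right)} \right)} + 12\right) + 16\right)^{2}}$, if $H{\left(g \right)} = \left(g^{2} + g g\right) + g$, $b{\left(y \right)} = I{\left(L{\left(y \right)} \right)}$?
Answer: $\frac{3916}{729} \approx 5.3717$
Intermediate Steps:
$o{\left(Q \right)} = Q^{2}$
$b{\left(y \right)} = -1$
$H{\left(g \right)} = g + 2 g^{2}$ ($H{\left(g \right)} = \left(g^{2} + g^{2}\right) + g = 2 g^{2} + g = g + 2 g^{2}$)
$\frac{H{\left(44 \right)}}{\left(\left(b{\left(o{\left(-3 \right)} \right)} + 12\right) + 16\right)^{2}} = \frac{44 \left(1 + 2 \cdot 44\right)}{\left(\left(-1 + 12\right) + 16\right)^{2}} = \frac{44 \left(1 + 88\right)}{\left(11 + 16\right)^{2}} = \frac{44 \cdot 89}{27^{2}} = \frac{3916}{729}$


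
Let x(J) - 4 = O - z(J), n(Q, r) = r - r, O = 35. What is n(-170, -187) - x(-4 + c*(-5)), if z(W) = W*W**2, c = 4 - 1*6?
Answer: 177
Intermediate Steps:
c = -2 (c = 4 - 6 = -2)
z(W) = W**3
n(Q, r) = 0
x(J) = 39 - J**3 (x(J) = 4 + (35 - J**3) = 39 - J**3)
n(-170, -187) - x(-4 + c*(-5)) = 0 - (39 - (-4 - 2*(-5))**3) = 0 - (39 - (-4 + 10)**3) = 0 - (39 - 1*6**3) = 0 - (39 - 1*216) = 0 - (39 - 216) = 0 - 1*(-177) = 0 + 177 = 177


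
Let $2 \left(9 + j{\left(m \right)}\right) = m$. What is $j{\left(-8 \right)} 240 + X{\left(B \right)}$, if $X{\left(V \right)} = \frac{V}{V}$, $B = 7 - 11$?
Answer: $-3119$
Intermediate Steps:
$B = -4$ ($B = 7 - 11 = -4$)
$j{\left(m \right)} = -9 + \frac{m}{2}$
$X{\left(V \right)} = 1$
$j{\left(-8 \right)} 240 + X{\left(B \right)} = \left(-9 + \frac{1}{2} \left(-8\right)\right) 240 + 1 = \left(-9 - 4\right) 240 + 1 = \left(-13\right) 240 + 1 = -3120 + 1 = -3119$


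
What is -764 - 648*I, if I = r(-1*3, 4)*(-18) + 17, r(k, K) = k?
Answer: -46772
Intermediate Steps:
I = 71 (I = -1*3*(-18) + 17 = -3*(-18) + 17 = 54 + 17 = 71)
-764 - 648*I = -764 - 648*71 = -764 - 46008 = -46772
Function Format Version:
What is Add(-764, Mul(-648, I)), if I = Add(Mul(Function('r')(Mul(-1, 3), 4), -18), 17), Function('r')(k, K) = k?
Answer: -46772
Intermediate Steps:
I = 71 (I = Add(Mul(Mul(-1, 3), -18), 17) = Add(Mul(-3, -18), 17) = Add(54, 17) = 71)
Add(-764, Mul(-648, I)) = Add(-764, Mul(-648, 71)) = Add(-764, -46008) = -46772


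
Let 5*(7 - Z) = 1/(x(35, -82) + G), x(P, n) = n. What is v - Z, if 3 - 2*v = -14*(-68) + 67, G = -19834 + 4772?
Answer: -38995801/75720 ≈ -515.00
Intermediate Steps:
G = -15062
Z = 530041/75720 (Z = 7 - 1/(5*(-82 - 15062)) = 7 - 1/5/(-15144) = 7 - 1/5*(-1/15144) = 7 + 1/75720 = 530041/75720 ≈ 7.0000)
v = -508 (v = 3/2 - (-14*(-68) + 67)/2 = 3/2 - (952 + 67)/2 = 3/2 - 1/2*1019 = 3/2 - 1019/2 = -508)
v - Z = -508 - 1*530041/75720 = -508 - 530041/75720 = -38995801/75720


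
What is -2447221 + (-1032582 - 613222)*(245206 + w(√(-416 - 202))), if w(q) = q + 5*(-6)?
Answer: -403514088725 - 1645804*I*√618 ≈ -4.0351e+11 - 4.0914e+7*I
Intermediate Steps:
w(q) = -30 + q (w(q) = q - 30 = -30 + q)
-2447221 + (-1032582 - 613222)*(245206 + w(√(-416 - 202))) = -2447221 + (-1032582 - 613222)*(245206 + (-30 + √(-416 - 202))) = -2447221 - 1645804*(245206 + (-30 + √(-618))) = -2447221 - 1645804*(245206 + (-30 + I*√618)) = -2447221 - 1645804*(245176 + I*√618) = -2447221 + (-403511641504 - 1645804*I*√618) = -403514088725 - 1645804*I*√618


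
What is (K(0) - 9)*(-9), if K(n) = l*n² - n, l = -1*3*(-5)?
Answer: 81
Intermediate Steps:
l = 15 (l = -3*(-5) = 15)
K(n) = -n + 15*n² (K(n) = 15*n² - n = -n + 15*n²)
(K(0) - 9)*(-9) = (0*(-1 + 15*0) - 9)*(-9) = (0*(-1 + 0) - 9)*(-9) = (0*(-1) - 9)*(-9) = (0 - 9)*(-9) = -9*(-9) = 81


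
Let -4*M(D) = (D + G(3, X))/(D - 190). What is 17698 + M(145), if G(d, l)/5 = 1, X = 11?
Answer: 106193/6 ≈ 17699.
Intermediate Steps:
G(d, l) = 5 (G(d, l) = 5*1 = 5)
M(D) = -(5 + D)/(4*(-190 + D)) (M(D) = -(D + 5)/(4*(D - 190)) = -(5 + D)/(4*(-190 + D)))
17698 + M(145) = 17698 + (-5 - 1*145)/(4*(-190 + 145)) = 17698 + (¼)*(-5 - 145)/(-45) = 17698 + (¼)*(-1/45)*(-150) = 17698 + ⅚ = 106193/6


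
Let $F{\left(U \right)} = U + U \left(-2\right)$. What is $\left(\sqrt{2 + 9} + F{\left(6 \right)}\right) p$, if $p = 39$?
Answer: $-234 + 39 \sqrt{11} \approx -104.65$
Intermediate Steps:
$F{\left(U \right)} = - U$ ($F{\left(U \right)} = U - 2 U = - U$)
$\left(\sqrt{2 + 9} + F{\left(6 \right)}\right) p = \left(\sqrt{2 + 9} - 6\right) 39 = \left(\sqrt{11} - 6\right) 39 = \left(-6 + \sqrt{11}\right) 39 = -234 + 39 \sqrt{11}$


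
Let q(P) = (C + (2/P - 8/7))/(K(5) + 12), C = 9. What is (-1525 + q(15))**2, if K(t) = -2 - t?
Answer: 639657645796/275625 ≈ 2.3208e+6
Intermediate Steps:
q(P) = 11/7 + 2/(5*P) (q(P) = (9 + (2/P - 8/7))/((-2 - 1*5) + 12) = (9 + (2/P - 8*1/7))/((-2 - 5) + 12) = (9 + (2/P - 8/7))/(-7 + 12) = (9 + (-8/7 + 2/P))/5 = (55/7 + 2/P)*(1/5) = 11/7 + 2/(5*P))
(-1525 + q(15))**2 = (-1525 + (1/35)*(14 + 55*15)/15)**2 = (-1525 + (1/35)*(1/15)*(14 + 825))**2 = (-1525 + (1/35)*(1/15)*839)**2 = (-1525 + 839/525)**2 = (-799786/525)**2 = 639657645796/275625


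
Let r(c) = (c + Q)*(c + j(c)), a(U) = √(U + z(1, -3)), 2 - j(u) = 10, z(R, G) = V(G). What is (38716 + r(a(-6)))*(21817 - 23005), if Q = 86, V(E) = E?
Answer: -45166572 - 277992*I ≈ -4.5167e+7 - 2.7799e+5*I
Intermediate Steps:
z(R, G) = G
j(u) = -8 (j(u) = 2 - 1*10 = 2 - 10 = -8)
a(U) = √(-3 + U) (a(U) = √(U - 3) = √(-3 + U))
r(c) = (-8 + c)*(86 + c) (r(c) = (c + 86)*(c - 8) = (86 + c)*(-8 + c) = (-8 + c)*(86 + c))
(38716 + r(a(-6)))*(21817 - 23005) = (38716 + (-688 + (√(-3 - 6))² + 78*√(-3 - 6)))*(21817 - 23005) = (38716 + (-688 + (√(-9))² + 78*√(-9)))*(-1188) = (38716 + (-688 + (3*I)² + 78*(3*I)))*(-1188) = (38716 + (-688 - 9 + 234*I))*(-1188) = (38716 + (-697 + 234*I))*(-1188) = (38019 + 234*I)*(-1188) = -45166572 - 277992*I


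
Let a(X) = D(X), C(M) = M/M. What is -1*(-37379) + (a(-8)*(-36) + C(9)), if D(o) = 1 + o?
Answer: 37632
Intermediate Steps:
C(M) = 1
a(X) = 1 + X
-1*(-37379) + (a(-8)*(-36) + C(9)) = -1*(-37379) + ((1 - 8)*(-36) + 1) = 37379 + (-7*(-36) + 1) = 37379 + (252 + 1) = 37379 + 253 = 37632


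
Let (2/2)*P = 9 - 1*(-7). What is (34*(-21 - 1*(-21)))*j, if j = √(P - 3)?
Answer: 0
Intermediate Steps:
P = 16 (P = 9 - 1*(-7) = 9 + 7 = 16)
j = √13 (j = √(16 - 3) = √13 ≈ 3.6056)
(34*(-21 - 1*(-21)))*j = (34*(-21 - 1*(-21)))*√13 = (34*(-21 + 21))*√13 = (34*0)*√13 = 0*√13 = 0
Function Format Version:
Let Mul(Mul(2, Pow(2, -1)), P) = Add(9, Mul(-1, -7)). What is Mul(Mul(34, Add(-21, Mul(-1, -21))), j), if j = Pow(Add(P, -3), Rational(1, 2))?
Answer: 0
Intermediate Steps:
P = 16 (P = Add(9, Mul(-1, -7)) = Add(9, 7) = 16)
j = Pow(13, Rational(1, 2)) (j = Pow(Add(16, -3), Rational(1, 2)) = Pow(13, Rational(1, 2)) ≈ 3.6056)
Mul(Mul(34, Add(-21, Mul(-1, -21))), j) = Mul(Mul(34, Add(-21, Mul(-1, -21))), Pow(13, Rational(1, 2))) = Mul(Mul(34, Add(-21, 21)), Pow(13, Rational(1, 2))) = Mul(Mul(34, 0), Pow(13, Rational(1, 2))) = Mul(0, Pow(13, Rational(1, 2))) = 0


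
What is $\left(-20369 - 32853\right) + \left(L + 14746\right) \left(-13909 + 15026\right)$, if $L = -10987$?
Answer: $4145581$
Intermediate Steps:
$\left(-20369 - 32853\right) + \left(L + 14746\right) \left(-13909 + 15026\right) = \left(-20369 - 32853\right) + \left(-10987 + 14746\right) \left(-13909 + 15026\right) = -53222 + 3759 \cdot 1117 = -53222 + 4198803 = 4145581$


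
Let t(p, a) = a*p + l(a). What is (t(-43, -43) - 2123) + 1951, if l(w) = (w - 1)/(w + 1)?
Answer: 35239/21 ≈ 1678.0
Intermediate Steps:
l(w) = (-1 + w)/(1 + w)
t(p, a) = a*p + (-1 + a)/(1 + a)
(t(-43, -43) - 2123) + 1951 = ((-1 - 43 - 43*(-43)*(1 - 43))/(1 - 43) - 2123) + 1951 = ((-1 - 43 - 43*(-43)*(-42))/(-42) - 2123) + 1951 = (-(-1 - 43 - 77658)/42 - 2123) + 1951 = (-1/42*(-77702) - 2123) + 1951 = (38851/21 - 2123) + 1951 = -5732/21 + 1951 = 35239/21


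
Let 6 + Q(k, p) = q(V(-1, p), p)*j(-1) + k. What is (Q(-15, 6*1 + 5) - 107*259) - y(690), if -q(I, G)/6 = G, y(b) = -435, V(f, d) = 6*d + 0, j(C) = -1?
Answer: -27233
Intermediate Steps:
V(f, d) = 6*d
q(I, G) = -6*G
Q(k, p) = -6 + k + 6*p (Q(k, p) = -6 + (-6*p*(-1) + k) = -6 + (6*p + k) = -6 + (k + 6*p) = -6 + k + 6*p)
(Q(-15, 6*1 + 5) - 107*259) - y(690) = ((-6 - 15 + 6*(6*1 + 5)) - 107*259) - 1*(-435) = ((-6 - 15 + 6*(6 + 5)) - 27713) + 435 = ((-6 - 15 + 6*11) - 27713) + 435 = ((-6 - 15 + 66) - 27713) + 435 = (45 - 27713) + 435 = -27668 + 435 = -27233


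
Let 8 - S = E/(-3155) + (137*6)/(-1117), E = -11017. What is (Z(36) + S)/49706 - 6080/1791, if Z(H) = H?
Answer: -1064777257499249/313730641869210 ≈ -3.3939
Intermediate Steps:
S = 18480501/3524135 (S = 8 - (-11017/(-3155) + (137*6)/(-1117)) = 8 - (-11017*(-1/3155) + 822*(-1/1117)) = 8 - (11017/3155 - 822/1117) = 8 - 1*9712579/3524135 = 8 - 9712579/3524135 = 18480501/3524135 ≈ 5.2440)
(Z(36) + S)/49706 - 6080/1791 = (36 + 18480501/3524135)/49706 - 6080/1791 = (145349361/3524135)*(1/49706) - 6080*1/1791 = 145349361/175170654310 - 6080/1791 = -1064777257499249/313730641869210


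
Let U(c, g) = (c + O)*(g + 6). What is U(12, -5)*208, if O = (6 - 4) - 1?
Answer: 2704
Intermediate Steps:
O = 1 (O = 2 - 1 = 1)
U(c, g) = (1 + c)*(6 + g) (U(c, g) = (c + 1)*(g + 6) = (1 + c)*(6 + g))
U(12, -5)*208 = (6 - 5 + 6*12 + 12*(-5))*208 = (6 - 5 + 72 - 60)*208 = 13*208 = 2704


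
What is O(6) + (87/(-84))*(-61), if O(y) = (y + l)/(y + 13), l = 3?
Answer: 33863/532 ≈ 63.652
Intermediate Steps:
O(y) = (3 + y)/(13 + y) (O(y) = (y + 3)/(y + 13) = (3 + y)/(13 + y))
O(6) + (87/(-84))*(-61) = (3 + 6)/(13 + 6) + (87/(-84))*(-61) = 9/19 + (87*(-1/84))*(-61) = (1/19)*9 - 29/28*(-61) = 9/19 + 1769/28 = 33863/532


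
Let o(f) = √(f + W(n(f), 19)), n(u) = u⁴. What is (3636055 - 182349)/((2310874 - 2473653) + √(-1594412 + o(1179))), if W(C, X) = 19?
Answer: -3453706/(162779 - I*√(1594412 - √1198)) ≈ -21.216 - 0.16457*I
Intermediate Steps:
o(f) = √(19 + f) (o(f) = √(f + 19) = √(19 + f))
(3636055 - 182349)/((2310874 - 2473653) + √(-1594412 + o(1179))) = (3636055 - 182349)/((2310874 - 2473653) + √(-1594412 + √(19 + 1179))) = 3453706/(-162779 + √(-1594412 + √1198))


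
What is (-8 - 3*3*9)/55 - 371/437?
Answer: -59298/24035 ≈ -2.4672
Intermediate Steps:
(-8 - 3*3*9)/55 - 371/437 = (-8 - 9*9)*(1/55) - 371*1/437 = (-8 - 81)*(1/55) - 371/437 = -89*1/55 - 371/437 = -89/55 - 371/437 = -59298/24035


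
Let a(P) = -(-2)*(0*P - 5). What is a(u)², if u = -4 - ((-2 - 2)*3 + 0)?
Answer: 100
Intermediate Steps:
u = 8 (u = -4 - (-4*3 + 0) = -4 - (-12 + 0) = -4 - 1*(-12) = -4 + 12 = 8)
a(P) = -10 (a(P) = -(-2)*(0 - 5) = -(-2)*(-5) = -1*10 = -10)
a(u)² = (-10)² = 100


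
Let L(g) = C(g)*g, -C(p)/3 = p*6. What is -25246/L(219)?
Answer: 12623/431649 ≈ 0.029244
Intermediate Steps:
C(p) = -18*p (C(p) = -3*p*6 = -18*p)
L(g) = -18*g**2 (L(g) = (-18*g)*g = -18*g**2)
-25246/L(219) = -25246/((-18*219**2)) = -25246/((-18*47961)) = -25246/(-863298) = -25246*(-1/863298) = 12623/431649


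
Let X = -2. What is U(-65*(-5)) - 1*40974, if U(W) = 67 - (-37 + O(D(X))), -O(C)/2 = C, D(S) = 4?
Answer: -40862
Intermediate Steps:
O(C) = -2*C
U(W) = 112 (U(W) = 67 - (-37 - 2*4) = 67 - (-37 - 8) = 67 - 1*(-45) = 67 + 45 = 112)
U(-65*(-5)) - 1*40974 = 112 - 1*40974 = 112 - 40974 = -40862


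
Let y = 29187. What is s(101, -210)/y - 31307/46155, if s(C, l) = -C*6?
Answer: -104636371/149680665 ≈ -0.69906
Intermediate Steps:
s(C, l) = -6*C
s(101, -210)/y - 31307/46155 = -6*101/29187 - 31307/46155 = -606*1/29187 - 31307*1/46155 = -202/9729 - 31307/46155 = -104636371/149680665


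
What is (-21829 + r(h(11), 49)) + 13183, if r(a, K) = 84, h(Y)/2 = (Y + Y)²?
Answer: -8562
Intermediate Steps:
h(Y) = 8*Y² (h(Y) = 2*(Y + Y)² = 2*(2*Y)² = 2*(4*Y²) = 8*Y²)
(-21829 + r(h(11), 49)) + 13183 = (-21829 + 84) + 13183 = -21745 + 13183 = -8562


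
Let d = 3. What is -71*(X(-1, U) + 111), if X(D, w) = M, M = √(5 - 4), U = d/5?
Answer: -7952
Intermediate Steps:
U = ⅗ (U = 3/5 = 3*(⅕) = ⅗ ≈ 0.60000)
M = 1 (M = √1 = 1)
X(D, w) = 1
-71*(X(-1, U) + 111) = -71*(1 + 111) = -71*112 = -7952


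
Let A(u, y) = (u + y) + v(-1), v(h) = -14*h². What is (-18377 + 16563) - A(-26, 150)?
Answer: -1924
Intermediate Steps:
A(u, y) = -14 + u + y (A(u, y) = (u + y) - 14*(-1)² = (u + y) - 14*1 = (u + y) - 14 = -14 + u + y)
(-18377 + 16563) - A(-26, 150) = (-18377 + 16563) - (-14 - 26 + 150) = -1814 - 1*110 = -1814 - 110 = -1924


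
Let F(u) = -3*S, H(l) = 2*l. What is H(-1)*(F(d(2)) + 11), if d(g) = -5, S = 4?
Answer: 2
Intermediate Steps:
F(u) = -12 (F(u) = -3*4 = -12)
H(-1)*(F(d(2)) + 11) = (2*(-1))*(-12 + 11) = -2*(-1) = 2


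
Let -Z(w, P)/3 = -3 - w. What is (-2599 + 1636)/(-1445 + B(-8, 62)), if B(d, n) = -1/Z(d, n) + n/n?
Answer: 14445/21659 ≈ 0.66693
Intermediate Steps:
Z(w, P) = 9 + 3*w (Z(w, P) = -3*(-3 - w) = 9 + 3*w)
B(d, n) = 1 - 1/(9 + 3*d) (B(d, n) = -1/(9 + 3*d) + n/n = -1/(9 + 3*d) + 1 = 1 - 1/(9 + 3*d))
(-2599 + 1636)/(-1445 + B(-8, 62)) = (-2599 + 1636)/(-1445 + (8/3 - 8)/(3 - 8)) = -963/(-1445 - 16/3/(-5)) = -963/(-1445 - ⅕*(-16/3)) = -963/(-1445 + 16/15) = -963/(-21659/15) = -963*(-15/21659) = 14445/21659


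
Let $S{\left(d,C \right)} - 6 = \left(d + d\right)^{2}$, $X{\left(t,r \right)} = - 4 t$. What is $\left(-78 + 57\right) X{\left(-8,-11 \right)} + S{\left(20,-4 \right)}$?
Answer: $934$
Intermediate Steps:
$S{\left(d,C \right)} = 6 + 4 d^{2}$ ($S{\left(d,C \right)} = 6 + \left(d + d\right)^{2} = 6 + \left(2 d\right)^{2} = 6 + 4 d^{2}$)
$\left(-78 + 57\right) X{\left(-8,-11 \right)} + S{\left(20,-4 \right)} = \left(-78 + 57\right) \left(\left(-4\right) \left(-8\right)\right) + \left(6 + 4 \cdot 20^{2}\right) = \left(-21\right) 32 + \left(6 + 4 \cdot 400\right) = -672 + \left(6 + 1600\right) = -672 + 1606 = 934$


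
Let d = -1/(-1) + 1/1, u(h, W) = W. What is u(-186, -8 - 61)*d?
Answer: -138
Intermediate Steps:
d = 2 (d = -1*(-1) + 1*1 = 1 + 1 = 2)
u(-186, -8 - 61)*d = (-8 - 61)*2 = -69*2 = -138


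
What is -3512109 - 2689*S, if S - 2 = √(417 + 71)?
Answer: -3517487 - 5378*√122 ≈ -3.5769e+6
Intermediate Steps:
S = 2 + 2*√122 (S = 2 + √(417 + 71) = 2 + √488 = 2 + 2*√122 ≈ 24.091)
-3512109 - 2689*S = -3512109 - 2689*(2 + 2*√122) = -3512109 - (5378 + 5378*√122) = -3512109 + (-5378 - 5378*√122) = -3517487 - 5378*√122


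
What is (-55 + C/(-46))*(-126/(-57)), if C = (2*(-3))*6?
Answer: -52374/437 ≈ -119.85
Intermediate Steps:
C = -36 (C = -6*6 = -36)
(-55 + C/(-46))*(-126/(-57)) = (-55 - 36/(-46))*(-126/(-57)) = (-55 - 36*(-1/46))*(-126*(-1/57)) = (-55 + 18/23)*(42/19) = -1247/23*42/19 = -52374/437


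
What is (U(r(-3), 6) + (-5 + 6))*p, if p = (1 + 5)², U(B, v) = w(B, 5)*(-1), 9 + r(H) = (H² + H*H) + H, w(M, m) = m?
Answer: -144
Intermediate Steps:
r(H) = -9 + H + 2*H² (r(H) = -9 + ((H² + H*H) + H) = -9 + ((H² + H²) + H) = -9 + (2*H² + H) = -9 + (H + 2*H²) = -9 + H + 2*H²)
U(B, v) = -5 (U(B, v) = 5*(-1) = -5)
p = 36 (p = 6² = 36)
(U(r(-3), 6) + (-5 + 6))*p = (-5 + (-5 + 6))*36 = (-5 + 1)*36 = -4*36 = -144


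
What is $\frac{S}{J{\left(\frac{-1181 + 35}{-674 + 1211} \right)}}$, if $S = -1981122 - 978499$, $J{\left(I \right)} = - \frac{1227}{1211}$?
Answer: $\frac{3584101031}{1227} \approx 2.921 \cdot 10^{6}$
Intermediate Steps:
$J{\left(I \right)} = - \frac{1227}{1211}$ ($J{\left(I \right)} = \left(-1227\right) \frac{1}{1211} = - \frac{1227}{1211}$)
$S = -2959621$
$\frac{S}{J{\left(\frac{-1181 + 35}{-674 + 1211} \right)}} = - \frac{2959621}{- \frac{1227}{1211}} = \left(-2959621\right) \left(- \frac{1211}{1227}\right) = \frac{3584101031}{1227}$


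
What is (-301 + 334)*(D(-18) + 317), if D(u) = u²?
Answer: 21153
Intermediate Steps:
(-301 + 334)*(D(-18) + 317) = (-301 + 334)*((-18)² + 317) = 33*(324 + 317) = 33*641 = 21153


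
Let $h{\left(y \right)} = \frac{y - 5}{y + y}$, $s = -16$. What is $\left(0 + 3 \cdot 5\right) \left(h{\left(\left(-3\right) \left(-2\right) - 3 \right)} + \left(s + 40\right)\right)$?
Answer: $355$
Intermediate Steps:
$h{\left(y \right)} = \frac{-5 + y}{2 y}$
$\left(0 + 3 \cdot 5\right) \left(h{\left(\left(-3\right) \left(-2\right) - 3 \right)} + \left(s + 40\right)\right) = \left(0 + 3 \cdot 5\right) \left(\frac{-5 - -3}{2 \left(\left(-3\right) \left(-2\right) - 3\right)} + \left(-16 + 40\right)\right) = \left(0 + 15\right) \left(\frac{-5 + \left(6 - 3\right)}{2 \left(6 - 3\right)} + 24\right) = 15 \left(\frac{-5 + 3}{2 \cdot 3} + 24\right) = 15 \left(\frac{1}{2} \cdot \frac{1}{3} \left(-2\right) + 24\right) = 15 \left(- \frac{1}{3} + 24\right) = 15 \cdot \frac{71}{3} = 355$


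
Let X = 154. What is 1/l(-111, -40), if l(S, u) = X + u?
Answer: 1/114 ≈ 0.0087719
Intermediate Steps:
l(S, u) = 154 + u
1/l(-111, -40) = 1/(154 - 40) = 1/114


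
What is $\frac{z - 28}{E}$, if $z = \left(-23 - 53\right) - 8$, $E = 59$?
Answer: $- \frac{112}{59} \approx -1.8983$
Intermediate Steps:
$z = -84$ ($z = -76 - 8 = -84$)
$\frac{z - 28}{E} = \frac{-84 - 28}{59} = \left(-112\right) \frac{1}{59} = - \frac{112}{59}$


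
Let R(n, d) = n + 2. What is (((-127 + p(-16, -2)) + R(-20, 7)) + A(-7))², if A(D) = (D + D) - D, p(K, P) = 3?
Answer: 22201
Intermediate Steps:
R(n, d) = 2 + n
A(D) = D (A(D) = 2*D - D = D)
(((-127 + p(-16, -2)) + R(-20, 7)) + A(-7))² = (((-127 + 3) + (2 - 20)) - 7)² = ((-124 - 18) - 7)² = (-142 - 7)² = (-149)² = 22201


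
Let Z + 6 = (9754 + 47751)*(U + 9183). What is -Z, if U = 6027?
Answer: -874651044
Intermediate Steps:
Z = 874651044 (Z = -6 + (9754 + 47751)*(6027 + 9183) = -6 + 57505*15210 = -6 + 874651050 = 874651044)
-Z = -1*874651044 = -874651044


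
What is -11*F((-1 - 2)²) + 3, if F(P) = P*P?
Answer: -888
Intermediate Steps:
F(P) = P²
-11*F((-1 - 2)²) + 3 = -11*(-1 - 2)⁴ + 3 = -11*((-3)²)² + 3 = -11*9² + 3 = -11*81 + 3 = -891 + 3 = -888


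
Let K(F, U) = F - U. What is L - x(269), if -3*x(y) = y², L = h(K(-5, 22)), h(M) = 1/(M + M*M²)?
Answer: 475411769/19710 ≈ 24120.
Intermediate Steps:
h(M) = 1/(M + M³)
L = -1/19710 (L = 1/((-5 - 1*22) + (-5 - 1*22)³) = 1/((-5 - 22) + (-5 - 22)³) = 1/(-27 + (-27)³) = 1/(-27 - 19683) = 1/(-19710) = -1/19710 ≈ -5.0736e-5)
x(y) = -y²/3
L - x(269) = -1/19710 - (-1)*269²/3 = -1/19710 - (-1)*72361/3 = -1/19710 - 1*(-72361/3) = -1/19710 + 72361/3 = 475411769/19710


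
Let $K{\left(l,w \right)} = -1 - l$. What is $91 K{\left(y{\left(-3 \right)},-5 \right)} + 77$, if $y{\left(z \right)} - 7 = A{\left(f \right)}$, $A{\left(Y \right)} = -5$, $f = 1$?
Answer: $-196$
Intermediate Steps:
$y{\left(z \right)} = 2$ ($y{\left(z \right)} = 7 - 5 = 2$)
$91 K{\left(y{\left(-3 \right)},-5 \right)} + 77 = 91 \left(-1 - 2\right) + 77 = 91 \left(-3\right) + 77 = -273 + 77 = -196$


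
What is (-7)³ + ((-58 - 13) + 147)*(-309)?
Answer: -23827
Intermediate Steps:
(-7)³ + ((-58 - 13) + 147)*(-309) = -343 + (-71 + 147)*(-309) = -343 + 76*(-309) = -343 - 23484 = -23827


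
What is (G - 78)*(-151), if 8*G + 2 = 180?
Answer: 33673/4 ≈ 8418.3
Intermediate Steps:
G = 89/4 (G = -¼ + (⅛)*180 = -¼ + 45/2 = 89/4 ≈ 22.250)
(G - 78)*(-151) = (89/4 - 78)*(-151) = -223/4*(-151) = 33673/4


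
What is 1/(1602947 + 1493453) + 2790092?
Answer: 8639240868801/3096400 ≈ 2.7901e+6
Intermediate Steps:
1/(1602947 + 1493453) + 2790092 = 1/3096400 + 2790092 = 8639240868801/3096400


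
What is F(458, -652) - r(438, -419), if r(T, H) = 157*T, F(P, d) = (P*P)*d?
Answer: -136834894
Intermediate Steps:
F(P, d) = d*P² (F(P, d) = P²*d = d*P²)
F(458, -652) - r(438, -419) = -652*458² - 157*438 = -652*209764 - 1*68766 = -136766128 - 68766 = -136834894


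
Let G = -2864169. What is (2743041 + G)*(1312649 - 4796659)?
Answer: 422011163280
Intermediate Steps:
(2743041 + G)*(1312649 - 4796659) = (2743041 - 2864169)*(1312649 - 4796659) = -121128*(-3484010) = 422011163280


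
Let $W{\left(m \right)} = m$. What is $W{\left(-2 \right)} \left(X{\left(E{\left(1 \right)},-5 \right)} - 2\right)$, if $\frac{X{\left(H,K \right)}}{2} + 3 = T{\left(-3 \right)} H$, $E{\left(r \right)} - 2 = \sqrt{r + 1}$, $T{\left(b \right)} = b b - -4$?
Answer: $-88 - 52 \sqrt{2} \approx -161.54$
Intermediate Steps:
$T{\left(b \right)} = 4 + b^{2}$ ($T{\left(b \right)} = b^{2} + 4 = 4 + b^{2}$)
$E{\left(r \right)} = 2 + \sqrt{1 + r}$ ($E{\left(r \right)} = 2 + \sqrt{r + 1} = 2 + \sqrt{1 + r}$)
$X{\left(H,K \right)} = -6 + 26 H$ ($X{\left(H,K \right)} = -6 + 2 \left(4 + \left(-3\right)^{2}\right) H = -6 + 2 \left(4 + 9\right) H = -6 + 2 \cdot 13 H = -6 + 26 H$)
$W{\left(-2 \right)} \left(X{\left(E{\left(1 \right)},-5 \right)} - 2\right) = - 2 \left(\left(-6 + 26 \left(2 + \sqrt{1 + 1}\right)\right) - 2\right) = - 2 \left(\left(-6 + 26 \left(2 + \sqrt{2}\right)\right) - 2\right) = - 2 \left(\left(-6 + \left(52 + 26 \sqrt{2}\right)\right) - 2\right) = - 2 \left(\left(46 + 26 \sqrt{2}\right) - 2\right) = - 2 \left(44 + 26 \sqrt{2}\right) = -88 - 52 \sqrt{2}$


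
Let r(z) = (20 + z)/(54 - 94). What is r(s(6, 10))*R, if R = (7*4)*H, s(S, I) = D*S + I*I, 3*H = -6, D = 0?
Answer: 168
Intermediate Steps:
H = -2 (H = (⅓)*(-6) = -2)
s(S, I) = I² (s(S, I) = 0*S + I*I = 0 + I² = I²)
r(z) = -½ - z/40 (r(z) = (20 + z)/(-40) = (20 + z)*(-1/40) = -½ - z/40)
R = -56 (R = (7*4)*(-2) = 28*(-2) = -56)
r(s(6, 10))*R = (-½ - 1/40*10²)*(-56) = (-½ - 1/40*100)*(-56) = (-½ - 5/2)*(-56) = -3*(-56) = 168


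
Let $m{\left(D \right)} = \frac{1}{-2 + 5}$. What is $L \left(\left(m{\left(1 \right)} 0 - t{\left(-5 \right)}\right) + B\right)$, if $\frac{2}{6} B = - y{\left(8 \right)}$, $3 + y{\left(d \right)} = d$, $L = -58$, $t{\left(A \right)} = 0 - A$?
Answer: $1160$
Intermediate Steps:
$m{\left(D \right)} = \frac{1}{3}$
$t{\left(A \right)} = - A$
$y{\left(d \right)} = -3 + d$
$B = -15$ ($B = 3 \left(- (-3 + 8)\right) = 3 \left(\left(-1\right) 5\right) = 3 \left(-5\right) = -15$)
$L \left(\left(m{\left(1 \right)} 0 - t{\left(-5 \right)}\right) + B\right) = - 58 \left(\left(\frac{1}{3} \cdot 0 - \left(-1\right) \left(-5\right)\right) - 15\right) = - 58 \left(\left(0 - 5\right) - 15\right) = - 58 \left(-5 - 15\right) = \left(-58\right) \left(-20\right) = 1160$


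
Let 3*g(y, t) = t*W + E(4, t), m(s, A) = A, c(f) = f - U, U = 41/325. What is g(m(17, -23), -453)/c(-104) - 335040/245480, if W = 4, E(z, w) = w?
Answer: 1222414159/207682217 ≈ 5.8860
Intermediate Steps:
U = 41/325 (U = 41*(1/325) = 41/325 ≈ 0.12615)
c(f) = -41/325 + f (c(f) = f - 1*41/325 = f - 41/325 = -41/325 + f)
g(y, t) = 5*t/3 (g(y, t) = (t*4 + t)/3 = (4*t + t)/3 = (5*t)/3 = 5*t/3)
g(m(17, -23), -453)/c(-104) - 335040/245480 = ((5/3)*(-453))/(-41/325 - 104) - 335040/245480 = -755/(-33841/325) - 335040*1/245480 = -755*(-325/33841) - 8376/6137 = 245375/33841 - 8376/6137 = 1222414159/207682217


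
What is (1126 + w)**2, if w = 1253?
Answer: 5659641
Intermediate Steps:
(1126 + w)**2 = (1126 + 1253)**2 = 2379**2 = 5659641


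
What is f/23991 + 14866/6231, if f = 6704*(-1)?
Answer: 34986398/16609769 ≈ 2.1064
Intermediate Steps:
f = -6704
f/23991 + 14866/6231 = -6704/23991 + 14866/6231 = 34986398/16609769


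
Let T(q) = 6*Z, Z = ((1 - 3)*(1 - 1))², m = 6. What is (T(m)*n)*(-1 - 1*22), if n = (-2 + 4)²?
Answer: 0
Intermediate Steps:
Z = 0 (Z = (-2*0)² = 0² = 0)
n = 4 (n = 2² = 4)
T(q) = 0 (T(q) = 6*0 = 0)
(T(m)*n)*(-1 - 1*22) = (0*4)*(-1 - 1*22) = 0*(-1 - 22) = 0*(-23) = 0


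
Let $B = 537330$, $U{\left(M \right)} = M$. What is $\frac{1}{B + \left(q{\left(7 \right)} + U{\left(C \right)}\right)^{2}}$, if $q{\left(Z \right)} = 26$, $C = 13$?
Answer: $\frac{1}{538851} \approx 1.8558 \cdot 10^{-6}$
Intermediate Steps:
$\frac{1}{B + \left(q{\left(7 \right)} + U{\left(C \right)}\right)^{2}} = \frac{1}{537330 + \left(26 + 13\right)^{2}} = \frac{1}{537330 + 39^{2}} = \frac{1}{537330 + 1521} = \frac{1}{538851}$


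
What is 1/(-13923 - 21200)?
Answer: -1/35123 ≈ -2.8471e-5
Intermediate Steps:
1/(-13923 - 21200) = 1/(-35123) = -1/35123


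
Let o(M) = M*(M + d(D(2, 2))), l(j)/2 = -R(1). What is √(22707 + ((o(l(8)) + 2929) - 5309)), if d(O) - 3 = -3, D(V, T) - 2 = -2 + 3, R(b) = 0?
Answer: √20327 ≈ 142.57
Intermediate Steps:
D(V, T) = 3 (D(V, T) = 2 + (-2 + 3) = 2 + 1 = 3)
l(j) = 0 (l(j) = 2*(-1*0) = 2*0 = 0)
d(O) = 0 (d(O) = 3 - 3 = 0)
o(M) = M² (o(M) = M*(M + 0) = M*M = M²)
√(22707 + ((o(l(8)) + 2929) - 5309)) = √(22707 + ((0² + 2929) - 5309)) = √(22707 + ((0 + 2929) - 5309)) = √(22707 + (2929 - 5309)) = √(22707 - 2380) = √20327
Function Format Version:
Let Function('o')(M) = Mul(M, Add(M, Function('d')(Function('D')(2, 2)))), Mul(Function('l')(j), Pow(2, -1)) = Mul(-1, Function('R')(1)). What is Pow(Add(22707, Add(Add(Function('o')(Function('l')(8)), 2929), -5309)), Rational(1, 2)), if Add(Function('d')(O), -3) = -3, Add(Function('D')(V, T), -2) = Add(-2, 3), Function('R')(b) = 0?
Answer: Pow(20327, Rational(1, 2)) ≈ 142.57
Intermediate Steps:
Function('D')(V, T) = 3 (Function('D')(V, T) = Add(2, Add(-2, 3)) = Add(2, 1) = 3)
Function('l')(j) = 0 (Function('l')(j) = Mul(2, Mul(-1, 0)) = Mul(2, 0) = 0)
Function('d')(O) = 0 (Function('d')(O) = Add(3, -3) = 0)
Function('o')(M) = Pow(M, 2) (Function('o')(M) = Mul(M, Add(M, 0)) = Mul(M, M) = Pow(M, 2))
Pow(Add(22707, Add(Add(Function('o')(Function('l')(8)), 2929), -5309)), Rational(1, 2)) = Pow(Add(22707, Add(Add(Pow(0, 2), 2929), -5309)), Rational(1, 2)) = Pow(Add(22707, Add(Add(0, 2929), -5309)), Rational(1, 2)) = Pow(Add(22707, Add(2929, -5309)), Rational(1, 2)) = Pow(Add(22707, -2380), Rational(1, 2)) = Pow(20327, Rational(1, 2))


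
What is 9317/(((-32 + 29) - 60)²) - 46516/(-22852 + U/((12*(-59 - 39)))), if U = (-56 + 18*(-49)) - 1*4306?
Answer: 1854965195/423182151 ≈ 4.3834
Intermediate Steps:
U = -5244 (U = (-56 - 882) - 4306 = -938 - 4306 = -5244)
9317/(((-32 + 29) - 60)²) - 46516/(-22852 + U/((12*(-59 - 39)))) = 9317/(((-32 + 29) - 60)²) - 46516/(-22852 - 5244*1/(12*(-59 - 39))) = 9317/((-3 - 60)²) - 46516/(-22852 - 5244/(12*(-98))) = 9317/((-63)²) - 46516/(-22852 - 5244/(-1176)) = 9317/3969 - 46516/(-22852 - 5244*(-1/1176)) = 9317*(1/3969) - 46516/(-22852 + 437/98) = 1331/567 - 46516/(-2239059/98) = 1331/567 - 46516*(-98/2239059) = 1331/567 + 4558568/2239059 = 1854965195/423182151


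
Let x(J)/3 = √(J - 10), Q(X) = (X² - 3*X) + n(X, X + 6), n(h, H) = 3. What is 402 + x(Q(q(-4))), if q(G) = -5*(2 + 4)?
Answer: 402 + 3*√983 ≈ 496.06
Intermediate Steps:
q(G) = -30 (q(G) = -5*6 = -30)
Q(X) = 3 + X² - 3*X (Q(X) = (X² - 3*X) + 3 = 3 + X² - 3*X)
x(J) = 3*√(-10 + J) (x(J) = 3*√(J - 10) = 3*√(-10 + J))
402 + x(Q(q(-4))) = 402 + 3*√(-10 + (3 + (-30)² - 3*(-30))) = 402 + 3*√(-10 + (3 + 900 + 90)) = 402 + 3*√(-10 + 993) = 402 + 3*√983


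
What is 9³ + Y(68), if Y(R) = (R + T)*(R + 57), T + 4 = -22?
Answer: 5979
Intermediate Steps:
T = -26 (T = -4 - 22 = -26)
Y(R) = (-26 + R)*(57 + R) (Y(R) = (R - 26)*(R + 57) = (-26 + R)*(57 + R))
9³ + Y(68) = 9³ + (-1482 + 68² + 31*68) = 729 + (-1482 + 4624 + 2108) = 729 + 5250 = 5979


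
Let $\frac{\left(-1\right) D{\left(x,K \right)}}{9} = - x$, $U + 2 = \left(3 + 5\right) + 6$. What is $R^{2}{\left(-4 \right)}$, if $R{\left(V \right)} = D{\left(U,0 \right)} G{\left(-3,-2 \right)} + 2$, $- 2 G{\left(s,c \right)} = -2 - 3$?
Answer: $73984$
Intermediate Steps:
$G{\left(s,c \right)} = \frac{5}{2}$ ($G{\left(s,c \right)} = - \frac{-2 - 3}{2} = \left(- \frac{1}{2}\right) \left(-5\right) = \frac{5}{2}$)
$U = 12$ ($U = -2 + \left(\left(3 + 5\right) + 6\right) = -2 + \left(8 + 6\right) = -2 + 14 = 12$)
$D{\left(x,K \right)} = 9 x$ ($D{\left(x,K \right)} = - 9 \left(- x\right) = 9 x$)
$R{\left(V \right)} = 272$ ($R{\left(V \right)} = 9 \cdot 12 \cdot \frac{5}{2} + 2 = 108 \cdot \frac{5}{2} + 2 = 270 + 2 = 272$)
$R^{2}{\left(-4 \right)} = 272^{2} = 73984$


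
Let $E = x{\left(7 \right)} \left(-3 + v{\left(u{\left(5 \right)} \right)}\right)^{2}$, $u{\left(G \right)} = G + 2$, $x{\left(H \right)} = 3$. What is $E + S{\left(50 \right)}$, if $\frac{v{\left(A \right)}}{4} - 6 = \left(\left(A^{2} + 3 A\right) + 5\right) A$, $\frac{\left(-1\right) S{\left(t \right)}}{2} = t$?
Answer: $13495823$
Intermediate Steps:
$S{\left(t \right)} = - 2 t$
$u{\left(G \right)} = 2 + G$
$v{\left(A \right)} = 24 + 4 A \left(5 + A^{2} + 3 A\right)$ ($v{\left(A \right)} = 24 + 4 \left(\left(A^{2} + 3 A\right) + 5\right) A = 24 + 4 \left(5 + A^{2} + 3 A\right) A = 24 + 4 A \left(5 + A^{2} + 3 A\right)$)
$E = 13495923$ ($E = 3 \left(-3 + \left(24 + 4 \left(2 + 5\right)^{3} + 12 \left(2 + 5\right)^{2} + 20 \left(2 + 5\right)\right)\right)^{2} = 3 \left(-3 + \left(24 + 4 \cdot 7^{3} + 12 \cdot 7^{2} + 20 \cdot 7\right)\right)^{2} = 3 \left(-3 + \left(24 + 4 \cdot 343 + 12 \cdot 49 + 140\right)\right)^{2} = 3 \left(-3 + \left(24 + 1372 + 588 + 140\right)\right)^{2} = 3 \left(-3 + 2124\right)^{2} = 3 \cdot 2121^{2} = 3 \cdot 4498641 = 13495923$)
$E + S{\left(50 \right)} = 13495923 - 100 = 13495823$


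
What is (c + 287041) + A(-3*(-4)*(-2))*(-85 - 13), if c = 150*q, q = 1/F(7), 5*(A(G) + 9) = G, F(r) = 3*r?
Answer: 10094019/35 ≈ 2.8840e+5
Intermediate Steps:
A(G) = -9 + G/5
q = 1/21 (q = 1/(3*7) = 1/21 ≈ 0.047619)
c = 50/7 (c = 150*(1/21) = 50/7 ≈ 7.1429)
(c + 287041) + A(-3*(-4)*(-2))*(-85 - 13) = (50/7 + 287041) + (-9 + (-3*(-4)*(-2))/5)*(-85 - 13) = 2009337/7 + (-9 + (12*(-2))/5)*(-98) = 2009337/7 + (-9 + (⅕)*(-24))*(-98) = 2009337/7 + (-9 - 24/5)*(-98) = 2009337/7 - 69/5*(-98) = 2009337/7 + 6762/5 = 10094019/35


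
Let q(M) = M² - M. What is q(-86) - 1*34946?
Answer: -27464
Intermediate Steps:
q(-86) - 1*34946 = -86*(-1 - 86) - 1*34946 = -86*(-87) - 34946 = 7482 - 34946 = -27464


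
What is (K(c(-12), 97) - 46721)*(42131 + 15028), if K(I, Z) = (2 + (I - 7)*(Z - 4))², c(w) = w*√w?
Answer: -832863331728 + 165597396624*I*√3 ≈ -8.3286e+11 + 2.8682e+11*I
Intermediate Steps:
c(w) = w^(3/2)
K(I, Z) = (2 + (-7 + I)*(-4 + Z))²
(K(c(-12), 97) - 46721)*(42131 + 15028) = ((30 - 7*97 - (-96)*I*√3 + (-12)^(3/2)*97)² - 46721)*(42131 + 15028) = ((30 - 679 - (-96)*I*√3 - 24*I*√3*97)² - 46721)*57159 = ((30 - 679 + 96*I*√3 - 2328*I*√3)² - 46721)*57159 = ((-649 - 2232*I*√3)² - 46721)*57159 = (-46721 + (-649 - 2232*I*√3)²)*57159 = -2670525639 + 57159*(-649 - 2232*I*√3)²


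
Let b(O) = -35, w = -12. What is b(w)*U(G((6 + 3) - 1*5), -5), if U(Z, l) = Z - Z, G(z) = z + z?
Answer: 0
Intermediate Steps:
G(z) = 2*z
U(Z, l) = 0
b(w)*U(G((6 + 3) - 1*5), -5) = -35*0 = 0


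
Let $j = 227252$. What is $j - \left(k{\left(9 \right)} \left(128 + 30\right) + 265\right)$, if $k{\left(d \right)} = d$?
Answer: $225565$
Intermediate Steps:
$j - \left(k{\left(9 \right)} \left(128 + 30\right) + 265\right) = 227252 - \left(9 \left(128 + 30\right) + 265\right) = 227252 - \left(9 \cdot 158 + 265\right) = 227252 - \left(1422 + 265\right) = 227252 - 1687 = 225565$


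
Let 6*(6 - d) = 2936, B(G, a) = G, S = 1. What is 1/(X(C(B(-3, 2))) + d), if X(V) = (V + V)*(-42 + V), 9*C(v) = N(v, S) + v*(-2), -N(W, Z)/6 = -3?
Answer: -9/6238 ≈ -0.0014428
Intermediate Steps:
N(W, Z) = 18 (N(W, Z) = -6*(-3) = 18)
d = -1450/3 (d = 6 - ⅙*2936 = 6 - 1468/3 = -1450/3 ≈ -483.33)
C(v) = 2 - 2*v/9 (C(v) = (18 + v*(-2))/9 = (18 - 2*v)/9 = 2 - 2*v/9)
X(V) = 2*V*(-42 + V) (X(V) = (2*V)*(-42 + V) = 2*V*(-42 + V))
1/(X(C(B(-3, 2))) + d) = 1/(2*(2 - 2/9*(-3))*(-42 + (2 - 2/9*(-3))) - 1450/3) = 1/(2*(2 + ⅔)*(-42 + (2 + ⅔)) - 1450/3) = 1/(2*(8/3)*(-42 + 8/3) - 1450/3) = 1/(2*(8/3)*(-118/3) - 1450/3) = 1/(-1888/9 - 1450/3) = 1/(-6238/9) = -9/6238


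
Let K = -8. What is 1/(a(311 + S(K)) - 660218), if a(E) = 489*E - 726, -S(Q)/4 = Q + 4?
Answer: -1/501041 ≈ -1.9958e-6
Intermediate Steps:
S(Q) = -16 - 4*Q (S(Q) = -4*(Q + 4) = -4*(4 + Q) = -16 - 4*Q)
a(E) = -726 + 489*E
1/(a(311 + S(K)) - 660218) = 1/((-726 + 489*(311 + (-16 - 4*(-8)))) - 660218) = 1/((-726 + 489*(311 + (-16 + 32))) - 660218) = 1/((-726 + 489*(311 + 16)) - 660218) = 1/((-726 + 489*327) - 660218) = 1/((-726 + 159903) - 660218) = 1/(159177 - 660218) = 1/(-501041) = -1/501041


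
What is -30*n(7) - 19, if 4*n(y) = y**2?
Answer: -773/2 ≈ -386.50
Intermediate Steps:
n(y) = y**2/4
-30*n(7) - 19 = -15*7**2/2 - 19 = -15*49/2 - 19 = -30*49/4 - 19 = -735/2 - 19 = -773/2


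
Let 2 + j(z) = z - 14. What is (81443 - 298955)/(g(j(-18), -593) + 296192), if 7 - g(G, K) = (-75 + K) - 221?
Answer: -27189/37136 ≈ -0.73215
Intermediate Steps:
j(z) = -16 + z (j(z) = -2 + (z - 14) = -2 + (-14 + z) = -16 + z)
g(G, K) = 303 - K (g(G, K) = 7 - ((-75 + K) - 221) = 7 - (-296 + K) = 7 + (296 - K) = 303 - K)
(81443 - 298955)/(g(j(-18), -593) + 296192) = (81443 - 298955)/((303 - 1*(-593)) + 296192) = -217512/((303 + 593) + 296192) = -217512/(896 + 296192) = -217512/297088 = -217512*1/297088 = -27189/37136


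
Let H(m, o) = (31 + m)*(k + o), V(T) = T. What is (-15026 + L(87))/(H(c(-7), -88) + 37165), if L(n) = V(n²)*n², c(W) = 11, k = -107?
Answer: 11454947/5795 ≈ 1976.7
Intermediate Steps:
H(m, o) = (-107 + o)*(31 + m) (H(m, o) = (31 + m)*(-107 + o) = (-107 + o)*(31 + m))
L(n) = n⁴ (L(n) = n²*n² = n⁴)
(-15026 + L(87))/(H(c(-7), -88) + 37165) = (-15026 + 87⁴)/((-3317 - 107*11 + 31*(-88) + 11*(-88)) + 37165) = (-15026 + 57289761)/((-3317 - 1177 - 2728 - 968) + 37165) = 57274735/(-8190 + 37165) = 57274735/28975 = 57274735*(1/28975) = 11454947/5795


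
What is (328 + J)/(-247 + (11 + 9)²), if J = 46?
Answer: 22/9 ≈ 2.4444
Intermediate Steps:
(328 + J)/(-247 + (11 + 9)²) = (328 + 46)/(-247 + (11 + 9)²) = 374/(-247 + 20²) = 374/(-247 + 400) = 374/153 = 374*(1/153) = 22/9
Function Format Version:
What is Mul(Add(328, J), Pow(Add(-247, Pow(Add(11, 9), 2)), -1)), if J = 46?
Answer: Rational(22, 9) ≈ 2.4444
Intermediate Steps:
Mul(Add(328, J), Pow(Add(-247, Pow(Add(11, 9), 2)), -1)) = Mul(Add(328, 46), Pow(Add(-247, Pow(Add(11, 9), 2)), -1)) = Mul(374, Pow(Add(-247, Pow(20, 2)), -1)) = Mul(374, Pow(Add(-247, 400), -1)) = Mul(374, Pow(153, -1)) = Mul(374, Rational(1, 153)) = Rational(22, 9)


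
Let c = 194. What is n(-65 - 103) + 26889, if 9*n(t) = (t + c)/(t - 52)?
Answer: 26620097/990 ≈ 26889.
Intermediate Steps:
n(t) = (194 + t)/(9*(-52 + t)) (n(t) = ((t + 194)/(t - 52))/9 = ((194 + t)/(-52 + t))/9 = (194 + t)/(9*(-52 + t)))
n(-65 - 103) + 26889 = (194 + (-65 - 103))/(9*(-52 + (-65 - 103))) + 26889 = (194 - 168)/(9*(-52 - 168)) + 26889 = (1/9)*26/(-220) + 26889 = (1/9)*(-1/220)*26 + 26889 = -13/990 + 26889 = 26620097/990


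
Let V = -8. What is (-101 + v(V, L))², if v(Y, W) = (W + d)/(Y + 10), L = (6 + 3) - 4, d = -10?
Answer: 42849/4 ≈ 10712.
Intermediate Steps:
L = 5 (L = 9 - 4 = 5)
v(Y, W) = (-10 + W)/(10 + Y) (v(Y, W) = (W - 10)/(Y + 10) = (-10 + W)/(10 + Y))
(-101 + v(V, L))² = (-101 + (-10 + 5)/(10 - 8))² = (-101 - 5/2)² = (-207/2)² = 42849/4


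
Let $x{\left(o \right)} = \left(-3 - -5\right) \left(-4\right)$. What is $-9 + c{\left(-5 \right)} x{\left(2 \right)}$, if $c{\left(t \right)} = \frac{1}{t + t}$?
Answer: $- \frac{41}{5} \approx -8.2$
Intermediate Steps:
$x{\left(o \right)} = -8$ ($x{\left(o \right)} = \left(-3 + 5\right) \left(-4\right) = 2 \left(-4\right) = -8$)
$c{\left(t \right)} = \frac{1}{2 t}$
$-9 + c{\left(-5 \right)} x{\left(2 \right)} = -9 + \frac{1}{2 \left(-5\right)} \left(-8\right) = -9 + \frac{1}{2} \left(- \frac{1}{5}\right) \left(-8\right) = -9 - - \frac{4}{5} = -9 + \frac{4}{5} = - \frac{41}{5}$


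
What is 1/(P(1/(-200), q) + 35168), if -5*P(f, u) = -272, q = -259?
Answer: 5/176112 ≈ 2.8391e-5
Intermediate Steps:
P(f, u) = 272/5 (P(f, u) = -1/5*(-272) = 272/5)
1/(P(1/(-200), q) + 35168) = 1/(272/5 + 35168) = 1/(176112/5) = 5/176112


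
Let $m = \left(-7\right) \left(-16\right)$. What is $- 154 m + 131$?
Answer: $-17117$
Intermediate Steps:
$m = 112$
$- 154 m + 131 = \left(-154\right) 112 + 131 = -17248 + 131 = -17117$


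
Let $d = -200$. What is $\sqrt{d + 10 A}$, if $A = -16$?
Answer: $6 i \sqrt{10} \approx 18.974 i$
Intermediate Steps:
$\sqrt{d + 10 A} = \sqrt{-200 + 10 \left(-16\right)} = \sqrt{-200 - 160} = \sqrt{-360} = 6 i \sqrt{10}$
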